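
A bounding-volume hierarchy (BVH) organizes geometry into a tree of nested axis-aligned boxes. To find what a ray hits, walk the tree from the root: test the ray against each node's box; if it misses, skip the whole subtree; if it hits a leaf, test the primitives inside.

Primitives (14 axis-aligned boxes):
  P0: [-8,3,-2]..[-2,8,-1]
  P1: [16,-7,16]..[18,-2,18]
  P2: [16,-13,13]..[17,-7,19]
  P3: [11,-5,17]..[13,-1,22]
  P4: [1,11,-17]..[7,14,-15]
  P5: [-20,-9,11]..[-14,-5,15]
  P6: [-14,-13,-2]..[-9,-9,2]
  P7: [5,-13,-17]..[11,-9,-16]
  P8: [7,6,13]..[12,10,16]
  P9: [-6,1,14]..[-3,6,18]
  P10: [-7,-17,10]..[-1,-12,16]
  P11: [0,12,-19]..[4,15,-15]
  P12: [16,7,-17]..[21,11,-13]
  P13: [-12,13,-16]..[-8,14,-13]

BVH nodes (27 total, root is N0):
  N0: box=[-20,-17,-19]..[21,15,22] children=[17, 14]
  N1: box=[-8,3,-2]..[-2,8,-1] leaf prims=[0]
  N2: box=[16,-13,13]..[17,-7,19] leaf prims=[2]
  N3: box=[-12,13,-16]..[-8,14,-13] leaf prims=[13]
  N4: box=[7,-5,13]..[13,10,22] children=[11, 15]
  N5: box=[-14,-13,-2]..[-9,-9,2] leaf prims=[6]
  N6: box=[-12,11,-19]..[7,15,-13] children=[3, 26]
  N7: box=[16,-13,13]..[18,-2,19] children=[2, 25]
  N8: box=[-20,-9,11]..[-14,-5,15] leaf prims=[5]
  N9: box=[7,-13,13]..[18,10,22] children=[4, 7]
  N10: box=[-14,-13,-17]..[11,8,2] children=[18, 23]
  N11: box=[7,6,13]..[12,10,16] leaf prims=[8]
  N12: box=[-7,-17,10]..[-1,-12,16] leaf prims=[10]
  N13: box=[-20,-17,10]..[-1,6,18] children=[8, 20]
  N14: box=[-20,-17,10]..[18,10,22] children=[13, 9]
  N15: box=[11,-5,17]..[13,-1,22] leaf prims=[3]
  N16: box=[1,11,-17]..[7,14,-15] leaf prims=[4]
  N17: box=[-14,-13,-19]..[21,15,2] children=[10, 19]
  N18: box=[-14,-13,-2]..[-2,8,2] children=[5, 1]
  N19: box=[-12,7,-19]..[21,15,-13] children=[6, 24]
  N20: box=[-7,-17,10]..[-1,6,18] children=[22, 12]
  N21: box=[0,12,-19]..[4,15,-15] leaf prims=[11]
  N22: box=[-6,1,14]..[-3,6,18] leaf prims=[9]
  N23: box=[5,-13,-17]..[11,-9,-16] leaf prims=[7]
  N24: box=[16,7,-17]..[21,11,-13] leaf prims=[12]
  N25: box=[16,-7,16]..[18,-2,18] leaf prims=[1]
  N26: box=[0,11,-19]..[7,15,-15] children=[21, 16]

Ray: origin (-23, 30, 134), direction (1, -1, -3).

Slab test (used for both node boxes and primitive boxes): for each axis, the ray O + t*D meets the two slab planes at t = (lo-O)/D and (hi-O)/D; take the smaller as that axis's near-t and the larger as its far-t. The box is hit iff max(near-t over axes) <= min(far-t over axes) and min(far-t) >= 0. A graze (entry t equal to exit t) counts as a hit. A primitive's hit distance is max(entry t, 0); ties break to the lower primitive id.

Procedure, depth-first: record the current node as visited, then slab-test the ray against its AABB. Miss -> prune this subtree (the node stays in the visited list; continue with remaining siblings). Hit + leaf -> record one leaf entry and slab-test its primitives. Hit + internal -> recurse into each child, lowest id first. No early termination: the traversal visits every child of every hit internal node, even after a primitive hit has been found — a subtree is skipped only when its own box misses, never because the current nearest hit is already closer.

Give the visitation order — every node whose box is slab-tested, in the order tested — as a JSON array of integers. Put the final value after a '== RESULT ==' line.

Trace the traversal:
N0 x:[3,44] y:[15,47] z:[112/3,51] -> hit [112/3,44], descend [14, 17]
  N14 x:[3,41] y:[20,47] z:[112/3,124/3] -> hit [112/3,41], descend [9, 13]
    N9 x:[30,41] y:[20,43] z:[112/3,121/3] -> hit [112/3,121/3], descend [4, 7]
      N4 x:[30,36] y:[20,35] z:[112/3,121/3] -> miss, prune
      N7 x:[39,41] y:[32,43] z:[115/3,121/3] -> hit [39,121/3], descend [2, 25]
        N2 x:[39,40] y:[37,43] z:[115/3,121/3] -> hit [39,40] leaf, test {P2@t=39}
        N25 x:[39,41] y:[32,37] z:[116/3,118/3] -> miss, prune
    N13 x:[3,22] y:[24,47] z:[116/3,124/3] -> miss, prune
  N17 x:[9,44] y:[15,43] z:[44,51] -> miss, prune

Summary -> nodes [0, 14, 9, 4, 7, 2, 25, 13, 17]; box-tests=9; leaf-entries=1; first=P2

== RESULT ==
[0, 14, 9, 4, 7, 2, 25, 13, 17]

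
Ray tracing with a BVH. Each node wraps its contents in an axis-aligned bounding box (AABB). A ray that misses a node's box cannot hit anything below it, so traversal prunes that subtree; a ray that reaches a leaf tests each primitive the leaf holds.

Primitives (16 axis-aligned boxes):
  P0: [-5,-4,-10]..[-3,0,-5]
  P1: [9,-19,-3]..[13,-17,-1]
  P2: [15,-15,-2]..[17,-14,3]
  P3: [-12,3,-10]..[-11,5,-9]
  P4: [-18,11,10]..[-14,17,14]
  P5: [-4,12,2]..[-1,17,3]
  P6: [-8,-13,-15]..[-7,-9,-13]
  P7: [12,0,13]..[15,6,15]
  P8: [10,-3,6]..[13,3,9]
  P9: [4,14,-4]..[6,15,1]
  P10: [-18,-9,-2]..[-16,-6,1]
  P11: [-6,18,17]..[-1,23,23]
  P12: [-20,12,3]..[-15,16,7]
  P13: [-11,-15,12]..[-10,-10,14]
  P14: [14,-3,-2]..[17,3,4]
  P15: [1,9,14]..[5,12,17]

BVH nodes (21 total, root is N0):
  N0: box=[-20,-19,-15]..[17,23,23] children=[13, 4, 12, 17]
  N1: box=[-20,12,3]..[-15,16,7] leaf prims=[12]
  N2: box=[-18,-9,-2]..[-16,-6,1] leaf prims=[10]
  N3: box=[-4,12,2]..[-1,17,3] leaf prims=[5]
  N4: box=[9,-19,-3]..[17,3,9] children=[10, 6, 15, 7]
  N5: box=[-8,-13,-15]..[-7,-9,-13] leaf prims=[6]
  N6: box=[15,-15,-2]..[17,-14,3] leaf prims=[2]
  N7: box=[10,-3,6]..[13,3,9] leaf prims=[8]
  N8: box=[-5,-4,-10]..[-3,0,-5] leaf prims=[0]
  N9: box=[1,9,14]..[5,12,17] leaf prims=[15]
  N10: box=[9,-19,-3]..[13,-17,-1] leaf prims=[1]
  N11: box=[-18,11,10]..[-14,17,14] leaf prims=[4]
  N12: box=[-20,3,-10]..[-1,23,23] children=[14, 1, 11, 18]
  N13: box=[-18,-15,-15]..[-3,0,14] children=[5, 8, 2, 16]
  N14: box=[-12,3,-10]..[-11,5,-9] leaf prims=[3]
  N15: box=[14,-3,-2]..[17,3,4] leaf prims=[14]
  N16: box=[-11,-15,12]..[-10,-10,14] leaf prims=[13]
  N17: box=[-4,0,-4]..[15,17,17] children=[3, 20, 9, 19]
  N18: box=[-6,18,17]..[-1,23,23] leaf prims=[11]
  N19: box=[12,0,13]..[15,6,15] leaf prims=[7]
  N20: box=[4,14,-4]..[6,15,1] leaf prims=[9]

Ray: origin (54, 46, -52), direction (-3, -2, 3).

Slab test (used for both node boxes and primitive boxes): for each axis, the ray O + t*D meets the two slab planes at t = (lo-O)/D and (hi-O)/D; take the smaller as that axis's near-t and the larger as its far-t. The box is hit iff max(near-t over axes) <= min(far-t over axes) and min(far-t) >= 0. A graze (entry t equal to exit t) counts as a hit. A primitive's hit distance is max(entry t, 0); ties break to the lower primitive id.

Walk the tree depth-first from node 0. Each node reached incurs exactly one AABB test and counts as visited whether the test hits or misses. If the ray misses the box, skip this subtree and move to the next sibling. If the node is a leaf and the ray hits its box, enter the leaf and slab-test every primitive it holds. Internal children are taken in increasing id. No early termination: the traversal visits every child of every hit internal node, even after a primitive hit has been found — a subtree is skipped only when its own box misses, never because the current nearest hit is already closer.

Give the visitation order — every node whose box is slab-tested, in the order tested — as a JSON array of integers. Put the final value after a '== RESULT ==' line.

Traverse from the root:
N0 x:[37/3,74/3] y:[23/2,65/2] z:[37/3,25] -> hit [37/3,74/3], descend [4, 12, 13, 17]
  N4 x:[37/3,15] y:[43/2,65/2] z:[49/3,61/3] -> miss, prune
  N12 x:[55/3,74/3] y:[23/2,43/2] z:[14,25] -> hit [55/3,43/2], descend [1, 11, 14, 18]
    N1 x:[23,74/3] y:[15,17] z:[55/3,59/3] -> miss, prune
    N11 x:[68/3,24] y:[29/2,35/2] z:[62/3,22] -> miss, prune
    N14 x:[65/3,22] y:[41/2,43/2] z:[14,43/3] -> miss, prune
    N18 x:[55/3,20] y:[23/2,14] z:[23,25] -> miss, prune
  N13 x:[19,24] y:[23,61/2] z:[37/3,22] -> miss, prune
  N17 x:[13,58/3] y:[29/2,23] z:[16,23] -> hit [16,58/3], descend [3, 9, 19, 20]
    N3 x:[55/3,58/3] y:[29/2,17] z:[18,55/3] -> miss, prune
    N9 x:[49/3,53/3] y:[17,37/2] z:[22,23] -> miss, prune
    N19 x:[13,14] y:[20,23] z:[65/3,67/3] -> miss, prune
    N20 x:[16,50/3] y:[31/2,16] z:[16,53/3] -> hit [16,16] leaf, test {P9@t=16}

order=[0, 4, 12, 1, 11, 14, 18, 13, 17, 3, 9, 19, 20]  |boxes|=13  |leaves|=1  hit=P9

== RESULT ==
[0, 4, 12, 1, 11, 14, 18, 13, 17, 3, 9, 19, 20]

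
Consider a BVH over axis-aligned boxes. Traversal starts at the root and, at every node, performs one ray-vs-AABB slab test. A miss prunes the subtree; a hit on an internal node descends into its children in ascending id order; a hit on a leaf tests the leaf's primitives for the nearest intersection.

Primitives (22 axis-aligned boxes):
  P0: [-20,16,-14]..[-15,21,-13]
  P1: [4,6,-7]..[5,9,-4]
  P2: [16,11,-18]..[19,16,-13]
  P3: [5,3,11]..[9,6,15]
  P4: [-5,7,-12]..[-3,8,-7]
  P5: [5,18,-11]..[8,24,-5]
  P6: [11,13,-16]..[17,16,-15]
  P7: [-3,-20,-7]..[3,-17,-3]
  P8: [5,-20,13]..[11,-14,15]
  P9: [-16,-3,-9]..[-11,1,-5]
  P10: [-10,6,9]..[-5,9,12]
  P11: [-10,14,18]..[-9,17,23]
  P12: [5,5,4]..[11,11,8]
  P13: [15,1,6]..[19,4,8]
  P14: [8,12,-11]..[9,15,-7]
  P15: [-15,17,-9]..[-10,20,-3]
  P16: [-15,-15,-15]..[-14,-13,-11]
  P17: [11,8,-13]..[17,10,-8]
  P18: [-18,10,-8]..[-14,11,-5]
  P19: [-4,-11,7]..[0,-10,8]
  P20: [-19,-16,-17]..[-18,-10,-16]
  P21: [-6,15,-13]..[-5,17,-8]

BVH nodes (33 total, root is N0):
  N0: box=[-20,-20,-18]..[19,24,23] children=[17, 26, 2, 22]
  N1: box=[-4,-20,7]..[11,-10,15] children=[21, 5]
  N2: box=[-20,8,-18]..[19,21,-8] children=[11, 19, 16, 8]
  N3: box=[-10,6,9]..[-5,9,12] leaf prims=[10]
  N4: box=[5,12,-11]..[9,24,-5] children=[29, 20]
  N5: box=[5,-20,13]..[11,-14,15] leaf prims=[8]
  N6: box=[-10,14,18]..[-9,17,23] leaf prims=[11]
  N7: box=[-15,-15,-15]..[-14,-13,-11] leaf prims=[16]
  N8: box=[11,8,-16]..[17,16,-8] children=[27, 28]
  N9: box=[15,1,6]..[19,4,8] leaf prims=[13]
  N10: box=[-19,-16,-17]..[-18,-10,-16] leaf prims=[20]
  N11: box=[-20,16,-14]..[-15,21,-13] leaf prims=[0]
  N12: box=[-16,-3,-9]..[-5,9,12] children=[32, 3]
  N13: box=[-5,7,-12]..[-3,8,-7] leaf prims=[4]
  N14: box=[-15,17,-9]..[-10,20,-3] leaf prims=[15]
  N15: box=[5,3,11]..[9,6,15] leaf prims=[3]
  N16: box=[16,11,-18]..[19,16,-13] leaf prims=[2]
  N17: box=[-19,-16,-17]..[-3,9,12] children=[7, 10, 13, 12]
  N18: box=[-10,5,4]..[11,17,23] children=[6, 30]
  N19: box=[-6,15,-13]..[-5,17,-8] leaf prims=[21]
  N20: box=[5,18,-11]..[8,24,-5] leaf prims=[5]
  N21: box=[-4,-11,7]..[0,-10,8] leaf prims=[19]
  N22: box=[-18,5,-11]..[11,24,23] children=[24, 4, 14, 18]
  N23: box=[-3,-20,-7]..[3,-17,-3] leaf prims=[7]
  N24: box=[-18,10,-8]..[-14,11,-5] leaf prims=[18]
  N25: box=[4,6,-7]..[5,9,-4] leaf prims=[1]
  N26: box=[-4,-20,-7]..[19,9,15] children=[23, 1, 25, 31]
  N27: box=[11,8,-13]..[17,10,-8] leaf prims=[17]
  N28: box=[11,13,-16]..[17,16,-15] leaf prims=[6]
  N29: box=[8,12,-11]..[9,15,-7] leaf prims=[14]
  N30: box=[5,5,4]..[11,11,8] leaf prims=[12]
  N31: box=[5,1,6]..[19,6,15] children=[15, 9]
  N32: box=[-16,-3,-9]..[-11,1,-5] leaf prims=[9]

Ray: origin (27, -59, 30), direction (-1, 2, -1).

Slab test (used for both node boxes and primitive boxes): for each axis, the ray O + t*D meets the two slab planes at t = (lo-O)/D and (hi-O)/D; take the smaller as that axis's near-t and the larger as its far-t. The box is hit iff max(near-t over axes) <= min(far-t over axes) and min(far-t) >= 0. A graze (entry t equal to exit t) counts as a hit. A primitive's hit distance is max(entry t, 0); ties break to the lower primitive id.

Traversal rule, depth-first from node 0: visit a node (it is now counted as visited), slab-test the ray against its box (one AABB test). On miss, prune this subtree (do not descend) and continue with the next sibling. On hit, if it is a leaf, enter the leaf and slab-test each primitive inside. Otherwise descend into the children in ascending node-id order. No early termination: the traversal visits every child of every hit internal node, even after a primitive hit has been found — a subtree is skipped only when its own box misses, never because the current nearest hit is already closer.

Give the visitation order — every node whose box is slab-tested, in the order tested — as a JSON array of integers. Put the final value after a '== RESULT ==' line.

Traverse from the root:
N0 x:[8,47] y:[39/2,83/2] z:[7,48] -> hit [39/2,83/2], descend [2, 17, 22, 26]
  N2 x:[8,47] y:[67/2,40] z:[38,48] -> hit [38,40], descend [8, 11, 16, 19]
    N8 x:[10,16] y:[67/2,75/2] z:[38,46] -> miss, prune
    N11 x:[42,47] y:[75/2,40] z:[43,44] -> miss, prune
    N16 x:[8,11] y:[35,75/2] z:[43,48] -> miss, prune
    N19 x:[32,33] y:[37,38] z:[38,43] -> miss, prune
  N17 x:[30,46] y:[43/2,34] z:[18,47] -> hit [30,34], descend [7, 10, 12, 13]
    N7 x:[41,42] y:[22,23] z:[41,45] -> miss, prune
    N10 x:[45,46] y:[43/2,49/2] z:[46,47] -> miss, prune
    N12 x:[32,43] y:[28,34] z:[18,39] -> hit [32,34], descend [3, 32]
      N3 x:[32,37] y:[65/2,34] z:[18,21] -> miss, prune
      N32 x:[38,43] y:[28,30] z:[35,39] -> miss, prune
    N13 x:[30,32] y:[33,67/2] z:[37,42] -> miss, prune
  N22 x:[16,45] y:[32,83/2] z:[7,41] -> hit [32,41], descend [4, 14, 18, 24]
    N4 x:[18,22] y:[71/2,83/2] z:[35,41] -> miss, prune
    N14 x:[37,42] y:[38,79/2] z:[33,39] -> hit [38,39] leaf, test {P15@t=38}
    N18 x:[16,37] y:[32,38] z:[7,26] -> miss, prune
    N24 x:[41,45] y:[69/2,35] z:[35,38] -> miss, prune
  N26 x:[8,31] y:[39/2,34] z:[15,37] -> hit [39/2,31], descend [1, 23, 25, 31]
    N1 x:[16,31] y:[39/2,49/2] z:[15,23] -> hit [39/2,23], descend [5, 21]
      N5 x:[16,22] y:[39/2,45/2] z:[15,17] -> miss, prune
      N21 x:[27,31] y:[24,49/2] z:[22,23] -> miss, prune
    N23 x:[24,30] y:[39/2,21] z:[33,37] -> miss, prune
    N25 x:[22,23] y:[65/2,34] z:[34,37] -> miss, prune
    N31 x:[8,22] y:[30,65/2] z:[15,24] -> miss, prune

order=[0, 2, 8, 11, 16, 19, 17, 7, 10, 12, 3, 32, 13, 22, 4, 14, 18, 24, 26, 1, 5, 21, 23, 25, 31]  |boxes|=25  |leaves|=1  hit=P15

== RESULT ==
[0, 2, 8, 11, 16, 19, 17, 7, 10, 12, 3, 32, 13, 22, 4, 14, 18, 24, 26, 1, 5, 21, 23, 25, 31]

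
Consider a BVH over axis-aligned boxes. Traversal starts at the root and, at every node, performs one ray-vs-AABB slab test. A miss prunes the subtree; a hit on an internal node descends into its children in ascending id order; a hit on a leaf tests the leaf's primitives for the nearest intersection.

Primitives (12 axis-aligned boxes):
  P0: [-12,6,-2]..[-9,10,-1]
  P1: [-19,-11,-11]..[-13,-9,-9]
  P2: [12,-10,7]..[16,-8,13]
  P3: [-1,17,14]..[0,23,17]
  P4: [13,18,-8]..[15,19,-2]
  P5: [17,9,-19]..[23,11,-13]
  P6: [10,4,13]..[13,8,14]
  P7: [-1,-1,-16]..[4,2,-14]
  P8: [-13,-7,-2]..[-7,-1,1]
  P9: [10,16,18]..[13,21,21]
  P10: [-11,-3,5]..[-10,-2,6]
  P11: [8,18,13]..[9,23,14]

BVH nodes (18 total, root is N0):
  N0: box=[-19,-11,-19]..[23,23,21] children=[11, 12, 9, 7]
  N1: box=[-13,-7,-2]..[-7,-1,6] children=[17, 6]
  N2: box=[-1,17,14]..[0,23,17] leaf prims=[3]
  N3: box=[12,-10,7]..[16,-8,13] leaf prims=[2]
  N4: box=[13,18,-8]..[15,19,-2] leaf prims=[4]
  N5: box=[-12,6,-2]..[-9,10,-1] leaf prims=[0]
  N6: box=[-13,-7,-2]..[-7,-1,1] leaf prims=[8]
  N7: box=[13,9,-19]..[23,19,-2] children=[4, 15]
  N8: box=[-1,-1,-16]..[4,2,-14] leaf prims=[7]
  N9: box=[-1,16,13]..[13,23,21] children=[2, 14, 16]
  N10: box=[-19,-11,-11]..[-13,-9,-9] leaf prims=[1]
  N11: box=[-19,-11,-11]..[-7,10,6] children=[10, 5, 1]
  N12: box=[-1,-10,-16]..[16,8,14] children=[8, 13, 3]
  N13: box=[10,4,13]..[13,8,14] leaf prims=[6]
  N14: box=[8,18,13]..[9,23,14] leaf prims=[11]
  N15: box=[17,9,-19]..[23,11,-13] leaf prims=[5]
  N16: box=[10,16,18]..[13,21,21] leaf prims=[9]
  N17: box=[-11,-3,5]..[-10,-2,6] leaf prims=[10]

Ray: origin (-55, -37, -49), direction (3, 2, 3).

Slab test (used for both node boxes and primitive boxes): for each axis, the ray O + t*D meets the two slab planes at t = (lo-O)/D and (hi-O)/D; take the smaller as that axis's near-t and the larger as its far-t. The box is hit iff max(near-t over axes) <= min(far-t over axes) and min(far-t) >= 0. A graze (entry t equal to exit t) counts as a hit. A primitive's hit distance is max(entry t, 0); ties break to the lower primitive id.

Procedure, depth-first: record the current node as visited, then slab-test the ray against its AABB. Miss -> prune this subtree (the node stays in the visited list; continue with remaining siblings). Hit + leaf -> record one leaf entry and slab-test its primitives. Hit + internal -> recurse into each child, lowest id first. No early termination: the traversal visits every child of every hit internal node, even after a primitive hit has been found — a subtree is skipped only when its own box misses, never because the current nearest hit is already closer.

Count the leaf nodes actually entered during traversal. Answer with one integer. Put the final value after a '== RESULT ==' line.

Trace the traversal:
N0 x:[12,26] y:[13,30] z:[10,70/3] -> hit [13,70/3], descend [7, 9, 11, 12]
  N7 x:[68/3,26] y:[23,28] z:[10,47/3] -> miss, prune
  N9 x:[18,68/3] y:[53/2,30] z:[62/3,70/3] -> miss, prune
  N11 x:[12,16] y:[13,47/2] z:[38/3,55/3] -> hit [13,16], descend [1, 5, 10]
    N1 x:[14,16] y:[15,18] z:[47/3,55/3] -> hit [47/3,16], descend [6, 17]
      N6 x:[14,16] y:[15,18] z:[47/3,50/3] -> hit [47/3,16] leaf, test {P8@t=47/3}
      N17 x:[44/3,15] y:[17,35/2] z:[18,55/3] -> miss, prune
    N5 x:[43/3,46/3] y:[43/2,47/2] z:[47/3,16] -> miss, prune
    N10 x:[12,14] y:[13,14] z:[38/3,40/3] -> hit [13,40/3] leaf, test {P1@t=13}
  N12 x:[18,71/3] y:[27/2,45/2] z:[11,21] -> hit [18,21], descend [3, 8, 13]
    N3 x:[67/3,71/3] y:[27/2,29/2] z:[56/3,62/3] -> miss, prune
    N8 x:[18,59/3] y:[18,39/2] z:[11,35/3] -> miss, prune
    N13 x:[65/3,68/3] y:[41/2,45/2] z:[62/3,21] -> miss, prune

Summary -> nodes [0, 7, 9, 11, 1, 6, 17, 5, 10, 12, 3, 8, 13]; box-tests=13; leaf-entries=2; first=P1

== RESULT ==
2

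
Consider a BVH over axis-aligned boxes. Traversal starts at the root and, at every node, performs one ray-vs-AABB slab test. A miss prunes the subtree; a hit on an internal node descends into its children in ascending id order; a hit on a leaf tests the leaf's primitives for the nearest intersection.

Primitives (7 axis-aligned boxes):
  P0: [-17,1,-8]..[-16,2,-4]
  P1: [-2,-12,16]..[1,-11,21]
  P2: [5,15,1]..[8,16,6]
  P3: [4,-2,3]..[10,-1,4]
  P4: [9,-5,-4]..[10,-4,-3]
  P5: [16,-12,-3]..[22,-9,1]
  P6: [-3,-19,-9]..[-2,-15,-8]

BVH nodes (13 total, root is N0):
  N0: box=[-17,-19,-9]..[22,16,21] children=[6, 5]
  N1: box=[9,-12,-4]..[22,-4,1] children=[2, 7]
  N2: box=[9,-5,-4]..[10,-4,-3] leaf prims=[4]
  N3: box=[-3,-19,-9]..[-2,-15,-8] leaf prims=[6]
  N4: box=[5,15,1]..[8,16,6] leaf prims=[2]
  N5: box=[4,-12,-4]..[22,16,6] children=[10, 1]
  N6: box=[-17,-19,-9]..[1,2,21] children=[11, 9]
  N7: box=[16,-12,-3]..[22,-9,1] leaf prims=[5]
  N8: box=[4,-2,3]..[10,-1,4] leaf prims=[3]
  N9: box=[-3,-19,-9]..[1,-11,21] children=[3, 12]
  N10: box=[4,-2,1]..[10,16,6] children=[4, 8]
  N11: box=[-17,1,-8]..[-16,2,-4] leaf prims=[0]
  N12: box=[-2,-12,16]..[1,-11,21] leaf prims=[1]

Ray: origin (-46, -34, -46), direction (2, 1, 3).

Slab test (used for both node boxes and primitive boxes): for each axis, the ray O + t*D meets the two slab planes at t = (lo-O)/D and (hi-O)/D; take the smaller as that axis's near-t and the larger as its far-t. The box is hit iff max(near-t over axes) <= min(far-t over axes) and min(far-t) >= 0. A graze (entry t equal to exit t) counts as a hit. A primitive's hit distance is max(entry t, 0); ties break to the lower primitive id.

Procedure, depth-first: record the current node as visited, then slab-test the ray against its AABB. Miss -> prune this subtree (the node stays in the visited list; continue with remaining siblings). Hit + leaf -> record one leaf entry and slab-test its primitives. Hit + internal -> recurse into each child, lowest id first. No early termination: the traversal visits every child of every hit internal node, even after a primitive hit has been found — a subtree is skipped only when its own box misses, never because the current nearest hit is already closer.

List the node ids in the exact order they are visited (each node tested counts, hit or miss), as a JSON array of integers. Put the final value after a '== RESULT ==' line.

Trace the traversal:
N0 x:[29/2,34] y:[15,50] z:[37/3,67/3] -> hit [15,67/3], descend [5, 6]
  N5 x:[25,34] y:[22,50] z:[14,52/3] -> miss, prune
  N6 x:[29/2,47/2] y:[15,36] z:[37/3,67/3] -> hit [15,67/3], descend [9, 11]
    N9 x:[43/2,47/2] y:[15,23] z:[37/3,67/3] -> hit [43/2,67/3], descend [3, 12]
      N3 x:[43/2,22] y:[15,19] z:[37/3,38/3] -> miss, prune
      N12 x:[22,47/2] y:[22,23] z:[62/3,67/3] -> hit [22,67/3] leaf, test {P1@t=22}
    N11 x:[29/2,15] y:[35,36] z:[38/3,14] -> miss, prune

Visited [0, 5, 6, 9, 3, 12, 11]. Tests: 7 box, 1 leaf. Nearest: P1.

== RESULT ==
[0, 5, 6, 9, 3, 12, 11]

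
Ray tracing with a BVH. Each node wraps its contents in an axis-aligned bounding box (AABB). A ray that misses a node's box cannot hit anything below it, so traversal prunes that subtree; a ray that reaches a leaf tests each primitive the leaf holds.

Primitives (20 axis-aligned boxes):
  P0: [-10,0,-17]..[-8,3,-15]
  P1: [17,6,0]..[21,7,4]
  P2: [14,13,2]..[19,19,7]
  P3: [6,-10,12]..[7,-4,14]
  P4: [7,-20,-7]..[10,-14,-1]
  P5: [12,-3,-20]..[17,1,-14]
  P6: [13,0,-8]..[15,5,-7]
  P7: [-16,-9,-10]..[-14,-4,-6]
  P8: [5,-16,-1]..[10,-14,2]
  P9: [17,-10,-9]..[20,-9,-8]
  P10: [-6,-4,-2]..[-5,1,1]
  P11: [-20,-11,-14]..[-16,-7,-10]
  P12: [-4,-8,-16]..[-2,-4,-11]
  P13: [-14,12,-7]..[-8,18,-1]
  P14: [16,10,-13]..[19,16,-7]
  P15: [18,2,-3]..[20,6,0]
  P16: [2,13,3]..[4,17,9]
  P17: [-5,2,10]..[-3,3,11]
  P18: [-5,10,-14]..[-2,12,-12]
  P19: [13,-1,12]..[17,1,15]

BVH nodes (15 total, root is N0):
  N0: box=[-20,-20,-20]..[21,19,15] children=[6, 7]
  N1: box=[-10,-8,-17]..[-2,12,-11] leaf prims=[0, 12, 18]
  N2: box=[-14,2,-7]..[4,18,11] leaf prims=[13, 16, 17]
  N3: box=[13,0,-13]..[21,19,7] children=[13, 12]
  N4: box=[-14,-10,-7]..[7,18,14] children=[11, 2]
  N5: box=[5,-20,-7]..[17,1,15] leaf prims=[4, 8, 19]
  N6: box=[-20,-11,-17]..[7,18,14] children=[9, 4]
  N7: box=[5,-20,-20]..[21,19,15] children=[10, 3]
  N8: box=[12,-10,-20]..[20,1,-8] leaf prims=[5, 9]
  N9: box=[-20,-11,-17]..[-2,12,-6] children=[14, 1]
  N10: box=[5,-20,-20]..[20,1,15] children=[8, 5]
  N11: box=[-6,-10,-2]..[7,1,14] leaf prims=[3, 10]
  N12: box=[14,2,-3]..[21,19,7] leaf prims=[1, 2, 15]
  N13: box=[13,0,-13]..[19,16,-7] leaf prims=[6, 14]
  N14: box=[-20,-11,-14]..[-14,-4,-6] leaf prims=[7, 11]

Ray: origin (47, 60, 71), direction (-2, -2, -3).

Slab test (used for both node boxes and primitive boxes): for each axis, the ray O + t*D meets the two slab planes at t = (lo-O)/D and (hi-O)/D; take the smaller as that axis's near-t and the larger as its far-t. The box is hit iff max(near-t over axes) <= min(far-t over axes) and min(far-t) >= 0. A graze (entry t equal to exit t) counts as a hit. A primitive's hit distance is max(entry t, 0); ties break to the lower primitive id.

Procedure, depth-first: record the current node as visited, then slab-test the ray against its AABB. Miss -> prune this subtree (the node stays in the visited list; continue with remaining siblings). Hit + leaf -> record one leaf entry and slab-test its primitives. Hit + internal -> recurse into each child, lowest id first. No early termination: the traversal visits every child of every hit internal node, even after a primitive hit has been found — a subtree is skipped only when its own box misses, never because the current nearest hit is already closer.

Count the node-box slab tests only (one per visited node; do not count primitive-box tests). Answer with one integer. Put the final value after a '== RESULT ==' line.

Traverse from the root:
N0 x:[13,67/2] y:[41/2,40] z:[56/3,91/3] -> hit [41/2,91/3], descend [6, 7]
  N6 x:[20,67/2] y:[21,71/2] z:[19,88/3] -> hit [21,88/3], descend [4, 9]
    N4 x:[20,61/2] y:[21,35] z:[19,26] -> hit [21,26], descend [2, 11]
      N2 x:[43/2,61/2] y:[21,29] z:[20,26] -> hit [43/2,26] leaf, test {P13(miss), P16@t=43/2, P17(miss)}
      N11 x:[20,53/2] y:[59/2,35] z:[19,73/3] -> miss, prune
    N9 x:[49/2,67/2] y:[24,71/2] z:[77/3,88/3] -> hit [77/3,88/3], descend [1, 14]
      N1 x:[49/2,57/2] y:[24,34] z:[82/3,88/3] -> hit [82/3,57/2] leaf, test {P0(miss), P12(miss), P18(miss)}
      N14 x:[61/2,67/2] y:[32,71/2] z:[77/3,85/3] -> miss, prune
  N7 x:[13,21] y:[41/2,40] z:[56/3,91/3] -> hit [41/2,21], descend [3, 10]
    N3 x:[13,17] y:[41/2,30] z:[64/3,28] -> miss, prune
    N10 x:[27/2,21] y:[59/2,40] z:[56/3,91/3] -> miss, prune

Summary -> nodes [0, 6, 4, 2, 11, 9, 1, 14, 7, 3, 10]; box-tests=11; leaf-entries=2; first=P16

== RESULT ==
11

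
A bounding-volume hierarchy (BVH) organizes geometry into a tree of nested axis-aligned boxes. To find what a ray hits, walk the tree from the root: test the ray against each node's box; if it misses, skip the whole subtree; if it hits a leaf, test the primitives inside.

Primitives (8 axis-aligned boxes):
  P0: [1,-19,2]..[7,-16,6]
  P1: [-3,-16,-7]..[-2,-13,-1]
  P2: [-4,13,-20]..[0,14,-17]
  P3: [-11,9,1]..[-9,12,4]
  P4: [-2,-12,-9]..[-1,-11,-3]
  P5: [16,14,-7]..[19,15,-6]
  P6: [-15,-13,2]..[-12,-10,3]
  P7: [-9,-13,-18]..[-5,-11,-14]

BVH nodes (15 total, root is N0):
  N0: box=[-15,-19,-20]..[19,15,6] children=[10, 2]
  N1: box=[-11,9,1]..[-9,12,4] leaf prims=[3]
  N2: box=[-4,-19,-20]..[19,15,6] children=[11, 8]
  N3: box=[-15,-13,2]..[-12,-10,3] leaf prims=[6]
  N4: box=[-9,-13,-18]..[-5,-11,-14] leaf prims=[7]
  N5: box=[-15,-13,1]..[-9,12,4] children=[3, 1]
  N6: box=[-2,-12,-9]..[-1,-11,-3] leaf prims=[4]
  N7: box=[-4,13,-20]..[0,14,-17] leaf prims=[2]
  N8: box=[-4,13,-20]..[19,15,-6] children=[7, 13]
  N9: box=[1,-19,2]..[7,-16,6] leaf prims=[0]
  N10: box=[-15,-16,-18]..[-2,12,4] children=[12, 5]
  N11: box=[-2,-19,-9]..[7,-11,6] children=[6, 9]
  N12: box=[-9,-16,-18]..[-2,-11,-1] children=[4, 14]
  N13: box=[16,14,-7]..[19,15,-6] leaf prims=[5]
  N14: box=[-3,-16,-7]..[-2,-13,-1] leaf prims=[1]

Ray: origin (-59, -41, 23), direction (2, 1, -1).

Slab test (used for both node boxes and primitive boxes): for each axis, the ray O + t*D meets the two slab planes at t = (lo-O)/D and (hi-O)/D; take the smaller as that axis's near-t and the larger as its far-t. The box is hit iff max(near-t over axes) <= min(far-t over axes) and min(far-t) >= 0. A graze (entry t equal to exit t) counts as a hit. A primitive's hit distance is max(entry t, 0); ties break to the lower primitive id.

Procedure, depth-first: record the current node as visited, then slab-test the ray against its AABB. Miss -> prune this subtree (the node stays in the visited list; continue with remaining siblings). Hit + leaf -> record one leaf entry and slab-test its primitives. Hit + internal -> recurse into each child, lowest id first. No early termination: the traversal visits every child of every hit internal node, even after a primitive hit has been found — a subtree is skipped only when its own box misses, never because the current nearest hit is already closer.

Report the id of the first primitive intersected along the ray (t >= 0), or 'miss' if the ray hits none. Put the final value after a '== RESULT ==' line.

Traverse from the root:
N0 x:[22,39] y:[22,56] z:[17,43] -> hit [22,39], descend [2, 10]
  N2 x:[55/2,39] y:[22,56] z:[17,43] -> hit [55/2,39], descend [8, 11]
    N8 x:[55/2,39] y:[54,56] z:[29,43] -> miss, prune
    N11 x:[57/2,33] y:[22,30] z:[17,32] -> hit [57/2,30], descend [6, 9]
      N6 x:[57/2,29] y:[29,30] z:[26,32] -> hit [29,29] leaf, test {P4@t=29}
      N9 x:[30,33] y:[22,25] z:[17,21] -> miss, prune
  N10 x:[22,57/2] y:[25,53] z:[19,41] -> hit [25,57/2], descend [5, 12]
    N5 x:[22,25] y:[28,53] z:[19,22] -> miss, prune
    N12 x:[25,57/2] y:[25,30] z:[24,41] -> hit [25,57/2], descend [4, 14]
      N4 x:[25,27] y:[28,30] z:[37,41] -> miss, prune
      N14 x:[28,57/2] y:[25,28] z:[24,30] -> hit [28,28] leaf, test {P1@t=28}

Visited [0, 2, 8, 11, 6, 9, 10, 5, 12, 4, 14]. Tests: 11 box, 2 leaf. Nearest: P1.

== RESULT ==
1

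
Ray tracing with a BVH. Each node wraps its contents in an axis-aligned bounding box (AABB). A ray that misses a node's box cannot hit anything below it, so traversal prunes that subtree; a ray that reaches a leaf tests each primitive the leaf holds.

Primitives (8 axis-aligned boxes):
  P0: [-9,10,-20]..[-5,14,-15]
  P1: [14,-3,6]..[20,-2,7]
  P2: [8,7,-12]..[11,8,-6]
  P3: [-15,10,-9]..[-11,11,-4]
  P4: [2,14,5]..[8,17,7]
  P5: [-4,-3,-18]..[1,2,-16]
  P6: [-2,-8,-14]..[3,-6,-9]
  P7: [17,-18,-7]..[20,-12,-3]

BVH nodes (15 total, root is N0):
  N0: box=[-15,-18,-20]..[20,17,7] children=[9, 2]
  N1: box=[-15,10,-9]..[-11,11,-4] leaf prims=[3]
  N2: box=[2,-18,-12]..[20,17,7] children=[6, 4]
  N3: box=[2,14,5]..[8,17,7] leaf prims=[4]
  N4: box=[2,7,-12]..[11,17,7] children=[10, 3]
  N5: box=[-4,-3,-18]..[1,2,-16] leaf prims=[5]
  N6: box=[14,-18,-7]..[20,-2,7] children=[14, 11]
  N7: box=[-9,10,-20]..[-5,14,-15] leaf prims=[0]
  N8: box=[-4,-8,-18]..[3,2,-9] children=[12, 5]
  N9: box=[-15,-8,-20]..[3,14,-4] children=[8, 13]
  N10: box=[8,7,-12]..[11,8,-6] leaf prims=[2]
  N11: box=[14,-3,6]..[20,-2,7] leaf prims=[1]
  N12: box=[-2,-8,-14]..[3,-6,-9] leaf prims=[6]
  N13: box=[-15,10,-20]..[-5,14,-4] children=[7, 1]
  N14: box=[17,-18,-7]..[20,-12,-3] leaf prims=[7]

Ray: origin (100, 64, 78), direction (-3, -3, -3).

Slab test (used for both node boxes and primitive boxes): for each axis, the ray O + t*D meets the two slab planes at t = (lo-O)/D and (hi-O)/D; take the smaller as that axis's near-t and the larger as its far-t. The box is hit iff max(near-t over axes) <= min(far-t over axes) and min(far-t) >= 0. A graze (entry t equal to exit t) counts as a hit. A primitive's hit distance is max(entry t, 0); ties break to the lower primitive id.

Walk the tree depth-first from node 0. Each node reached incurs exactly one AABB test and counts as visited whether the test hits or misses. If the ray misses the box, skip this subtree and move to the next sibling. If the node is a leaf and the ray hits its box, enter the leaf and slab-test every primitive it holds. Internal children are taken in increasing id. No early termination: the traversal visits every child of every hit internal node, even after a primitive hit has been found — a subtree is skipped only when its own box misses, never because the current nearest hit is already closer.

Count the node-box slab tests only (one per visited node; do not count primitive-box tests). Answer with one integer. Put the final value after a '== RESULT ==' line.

Traverse from the root:
N0 x:[80/3,115/3] y:[47/3,82/3] z:[71/3,98/3] -> hit [80/3,82/3], descend [2, 9]
  N2 x:[80/3,98/3] y:[47/3,82/3] z:[71/3,30] -> hit [80/3,82/3], descend [4, 6]
    N4 x:[89/3,98/3] y:[47/3,19] z:[71/3,30] -> miss, prune
    N6 x:[80/3,86/3] y:[22,82/3] z:[71/3,85/3] -> hit [80/3,82/3], descend [11, 14]
      N11 x:[80/3,86/3] y:[22,67/3] z:[71/3,24] -> miss, prune
      N14 x:[80/3,83/3] y:[76/3,82/3] z:[27,85/3] -> hit [27,82/3] leaf, test {P7@t=27}
  N9 x:[97/3,115/3] y:[50/3,24] z:[82/3,98/3] -> miss, prune

7 AABB tests over nodes [0, 2, 4, 6, 11, 14, 9]; 1 leaf entered; closest P7.

== RESULT ==
7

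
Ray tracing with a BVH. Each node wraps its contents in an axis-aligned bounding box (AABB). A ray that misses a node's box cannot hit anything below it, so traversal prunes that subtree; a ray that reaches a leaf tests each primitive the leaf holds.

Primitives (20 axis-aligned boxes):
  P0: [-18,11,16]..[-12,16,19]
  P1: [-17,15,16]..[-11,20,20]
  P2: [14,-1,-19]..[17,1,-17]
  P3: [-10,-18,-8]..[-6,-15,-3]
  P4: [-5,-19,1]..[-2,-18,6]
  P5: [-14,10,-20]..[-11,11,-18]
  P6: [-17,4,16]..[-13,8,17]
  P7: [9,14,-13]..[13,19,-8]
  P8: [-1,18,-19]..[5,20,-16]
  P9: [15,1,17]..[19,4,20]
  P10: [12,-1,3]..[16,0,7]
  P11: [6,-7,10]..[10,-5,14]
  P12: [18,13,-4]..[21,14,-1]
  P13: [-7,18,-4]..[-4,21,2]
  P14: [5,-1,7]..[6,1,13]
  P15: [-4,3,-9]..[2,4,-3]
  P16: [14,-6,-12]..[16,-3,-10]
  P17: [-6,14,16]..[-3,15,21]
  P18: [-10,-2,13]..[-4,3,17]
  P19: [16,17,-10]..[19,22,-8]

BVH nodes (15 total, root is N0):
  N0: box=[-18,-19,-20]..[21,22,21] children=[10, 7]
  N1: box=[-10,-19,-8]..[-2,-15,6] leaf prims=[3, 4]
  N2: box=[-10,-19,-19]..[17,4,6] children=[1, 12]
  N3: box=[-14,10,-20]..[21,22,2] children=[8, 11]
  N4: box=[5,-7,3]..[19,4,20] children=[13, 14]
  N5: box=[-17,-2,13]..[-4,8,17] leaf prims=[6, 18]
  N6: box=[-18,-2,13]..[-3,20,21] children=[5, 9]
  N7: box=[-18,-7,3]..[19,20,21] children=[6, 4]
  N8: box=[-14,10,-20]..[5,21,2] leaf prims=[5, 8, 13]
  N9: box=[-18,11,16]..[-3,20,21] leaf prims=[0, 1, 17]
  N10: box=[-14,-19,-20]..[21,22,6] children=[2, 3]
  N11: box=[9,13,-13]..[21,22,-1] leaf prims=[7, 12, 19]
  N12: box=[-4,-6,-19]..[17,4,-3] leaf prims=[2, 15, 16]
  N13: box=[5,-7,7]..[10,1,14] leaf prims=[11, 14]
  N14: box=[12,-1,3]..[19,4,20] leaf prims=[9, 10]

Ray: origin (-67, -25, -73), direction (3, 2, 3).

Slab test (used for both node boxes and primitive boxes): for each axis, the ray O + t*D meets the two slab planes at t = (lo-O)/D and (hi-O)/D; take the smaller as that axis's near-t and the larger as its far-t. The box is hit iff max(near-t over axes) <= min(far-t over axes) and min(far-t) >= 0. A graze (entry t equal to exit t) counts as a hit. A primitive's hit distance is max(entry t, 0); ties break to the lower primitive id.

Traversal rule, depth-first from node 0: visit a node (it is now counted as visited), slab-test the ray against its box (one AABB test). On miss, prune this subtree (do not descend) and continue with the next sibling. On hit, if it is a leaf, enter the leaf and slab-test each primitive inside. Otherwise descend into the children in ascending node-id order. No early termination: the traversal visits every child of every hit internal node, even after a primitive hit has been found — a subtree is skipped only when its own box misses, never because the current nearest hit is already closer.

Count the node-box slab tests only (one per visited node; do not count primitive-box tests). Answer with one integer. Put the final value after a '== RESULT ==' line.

Walk:
N0 x:[49/3,88/3] y:[3,47/2] z:[53/3,94/3] -> hit [53/3,47/2], descend [7, 10]
  N7 x:[49/3,86/3] y:[9,45/2] z:[76/3,94/3] -> miss, prune
  N10 x:[53/3,88/3] y:[3,47/2] z:[53/3,79/3] -> hit [53/3,47/2], descend [2, 3]
    N2 x:[19,28] y:[3,29/2] z:[18,79/3] -> miss, prune
    N3 x:[53/3,88/3] y:[35/2,47/2] z:[53/3,25] -> hit [53/3,47/2], descend [8, 11]
      N8 x:[53/3,24] y:[35/2,23] z:[53/3,25] -> hit [53/3,23] leaf, test {P5@t=53/3, P8(miss), P13(miss)}
      N11 x:[76/3,88/3] y:[19,47/2] z:[20,24] -> miss, prune

Visited [0, 7, 10, 2, 3, 8, 11]. Tests: 7 box, 1 leaf. Nearest: P5.

== RESULT ==
7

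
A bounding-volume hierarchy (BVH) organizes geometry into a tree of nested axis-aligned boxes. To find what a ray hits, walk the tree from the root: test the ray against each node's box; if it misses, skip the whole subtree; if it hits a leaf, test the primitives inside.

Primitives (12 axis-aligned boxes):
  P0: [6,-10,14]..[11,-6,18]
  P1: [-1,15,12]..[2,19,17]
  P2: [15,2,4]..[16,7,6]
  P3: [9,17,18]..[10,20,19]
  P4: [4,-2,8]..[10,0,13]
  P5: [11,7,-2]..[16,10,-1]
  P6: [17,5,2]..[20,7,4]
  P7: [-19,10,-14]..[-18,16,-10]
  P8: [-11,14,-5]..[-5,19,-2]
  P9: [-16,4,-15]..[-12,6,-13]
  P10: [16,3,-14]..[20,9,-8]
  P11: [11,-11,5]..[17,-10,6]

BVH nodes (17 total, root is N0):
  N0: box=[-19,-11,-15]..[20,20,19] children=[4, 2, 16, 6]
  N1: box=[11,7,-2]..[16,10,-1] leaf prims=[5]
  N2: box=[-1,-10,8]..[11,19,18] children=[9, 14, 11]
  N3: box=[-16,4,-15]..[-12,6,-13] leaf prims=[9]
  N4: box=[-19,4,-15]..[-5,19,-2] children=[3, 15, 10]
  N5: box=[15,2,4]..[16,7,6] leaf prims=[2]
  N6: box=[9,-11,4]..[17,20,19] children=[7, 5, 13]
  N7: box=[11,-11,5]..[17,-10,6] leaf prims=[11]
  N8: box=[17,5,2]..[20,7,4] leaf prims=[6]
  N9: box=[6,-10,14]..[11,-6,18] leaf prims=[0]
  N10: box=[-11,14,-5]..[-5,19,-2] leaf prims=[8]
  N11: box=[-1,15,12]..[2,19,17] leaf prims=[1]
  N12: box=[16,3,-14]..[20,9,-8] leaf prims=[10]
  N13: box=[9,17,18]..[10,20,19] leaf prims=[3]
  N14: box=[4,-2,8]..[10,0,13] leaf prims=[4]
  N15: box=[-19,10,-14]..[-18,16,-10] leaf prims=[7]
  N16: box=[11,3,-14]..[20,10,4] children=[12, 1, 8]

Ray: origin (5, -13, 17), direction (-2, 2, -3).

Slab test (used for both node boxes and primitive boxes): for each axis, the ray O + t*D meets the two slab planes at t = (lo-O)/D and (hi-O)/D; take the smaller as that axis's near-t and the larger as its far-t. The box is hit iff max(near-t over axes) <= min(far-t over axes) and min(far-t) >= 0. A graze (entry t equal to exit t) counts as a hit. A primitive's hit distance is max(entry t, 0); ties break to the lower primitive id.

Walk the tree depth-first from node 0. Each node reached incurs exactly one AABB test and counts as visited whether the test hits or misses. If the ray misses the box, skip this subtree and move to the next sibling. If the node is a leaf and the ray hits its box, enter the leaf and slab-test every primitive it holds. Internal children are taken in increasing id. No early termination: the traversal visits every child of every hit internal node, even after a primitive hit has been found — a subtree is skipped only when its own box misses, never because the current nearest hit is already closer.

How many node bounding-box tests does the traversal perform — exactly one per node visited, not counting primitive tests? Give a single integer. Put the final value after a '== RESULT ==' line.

Traverse from the root:
N0 x:[-15/2,12] y:[1,33/2] z:[-2/3,32/3] -> hit [1,32/3], descend [2, 4, 6, 16]
  N2 x:[-3,3] y:[3/2,16] z:[-1/3,3] -> hit [3/2,3], descend [9, 11, 14]
    N9 x:[-3,-1/2] y:[3/2,7/2] z:[-1/3,1] -> miss, prune
    N11 x:[3/2,3] y:[14,16] z:[0,5/3] -> miss, prune
    N14 x:[-5/2,1/2] y:[11/2,13/2] z:[4/3,3] -> miss, prune
  N4 x:[5,12] y:[17/2,16] z:[19/3,32/3] -> hit [17/2,32/3], descend [3, 10, 15]
    N3 x:[17/2,21/2] y:[17/2,19/2] z:[10,32/3] -> miss, prune
    N10 x:[5,8] y:[27/2,16] z:[19/3,22/3] -> miss, prune
    N15 x:[23/2,12] y:[23/2,29/2] z:[9,31/3] -> miss, prune
  N6 x:[-6,-2] y:[1,33/2] z:[-2/3,13/3] -> miss, prune
  N16 x:[-15/2,-3] y:[8,23/2] z:[13/3,31/3] -> miss, prune

Visited [0, 2, 9, 11, 14, 4, 3, 10, 15, 6, 16]. Tests: 11 box, 0 leaf. Nearest: miss.

== RESULT ==
11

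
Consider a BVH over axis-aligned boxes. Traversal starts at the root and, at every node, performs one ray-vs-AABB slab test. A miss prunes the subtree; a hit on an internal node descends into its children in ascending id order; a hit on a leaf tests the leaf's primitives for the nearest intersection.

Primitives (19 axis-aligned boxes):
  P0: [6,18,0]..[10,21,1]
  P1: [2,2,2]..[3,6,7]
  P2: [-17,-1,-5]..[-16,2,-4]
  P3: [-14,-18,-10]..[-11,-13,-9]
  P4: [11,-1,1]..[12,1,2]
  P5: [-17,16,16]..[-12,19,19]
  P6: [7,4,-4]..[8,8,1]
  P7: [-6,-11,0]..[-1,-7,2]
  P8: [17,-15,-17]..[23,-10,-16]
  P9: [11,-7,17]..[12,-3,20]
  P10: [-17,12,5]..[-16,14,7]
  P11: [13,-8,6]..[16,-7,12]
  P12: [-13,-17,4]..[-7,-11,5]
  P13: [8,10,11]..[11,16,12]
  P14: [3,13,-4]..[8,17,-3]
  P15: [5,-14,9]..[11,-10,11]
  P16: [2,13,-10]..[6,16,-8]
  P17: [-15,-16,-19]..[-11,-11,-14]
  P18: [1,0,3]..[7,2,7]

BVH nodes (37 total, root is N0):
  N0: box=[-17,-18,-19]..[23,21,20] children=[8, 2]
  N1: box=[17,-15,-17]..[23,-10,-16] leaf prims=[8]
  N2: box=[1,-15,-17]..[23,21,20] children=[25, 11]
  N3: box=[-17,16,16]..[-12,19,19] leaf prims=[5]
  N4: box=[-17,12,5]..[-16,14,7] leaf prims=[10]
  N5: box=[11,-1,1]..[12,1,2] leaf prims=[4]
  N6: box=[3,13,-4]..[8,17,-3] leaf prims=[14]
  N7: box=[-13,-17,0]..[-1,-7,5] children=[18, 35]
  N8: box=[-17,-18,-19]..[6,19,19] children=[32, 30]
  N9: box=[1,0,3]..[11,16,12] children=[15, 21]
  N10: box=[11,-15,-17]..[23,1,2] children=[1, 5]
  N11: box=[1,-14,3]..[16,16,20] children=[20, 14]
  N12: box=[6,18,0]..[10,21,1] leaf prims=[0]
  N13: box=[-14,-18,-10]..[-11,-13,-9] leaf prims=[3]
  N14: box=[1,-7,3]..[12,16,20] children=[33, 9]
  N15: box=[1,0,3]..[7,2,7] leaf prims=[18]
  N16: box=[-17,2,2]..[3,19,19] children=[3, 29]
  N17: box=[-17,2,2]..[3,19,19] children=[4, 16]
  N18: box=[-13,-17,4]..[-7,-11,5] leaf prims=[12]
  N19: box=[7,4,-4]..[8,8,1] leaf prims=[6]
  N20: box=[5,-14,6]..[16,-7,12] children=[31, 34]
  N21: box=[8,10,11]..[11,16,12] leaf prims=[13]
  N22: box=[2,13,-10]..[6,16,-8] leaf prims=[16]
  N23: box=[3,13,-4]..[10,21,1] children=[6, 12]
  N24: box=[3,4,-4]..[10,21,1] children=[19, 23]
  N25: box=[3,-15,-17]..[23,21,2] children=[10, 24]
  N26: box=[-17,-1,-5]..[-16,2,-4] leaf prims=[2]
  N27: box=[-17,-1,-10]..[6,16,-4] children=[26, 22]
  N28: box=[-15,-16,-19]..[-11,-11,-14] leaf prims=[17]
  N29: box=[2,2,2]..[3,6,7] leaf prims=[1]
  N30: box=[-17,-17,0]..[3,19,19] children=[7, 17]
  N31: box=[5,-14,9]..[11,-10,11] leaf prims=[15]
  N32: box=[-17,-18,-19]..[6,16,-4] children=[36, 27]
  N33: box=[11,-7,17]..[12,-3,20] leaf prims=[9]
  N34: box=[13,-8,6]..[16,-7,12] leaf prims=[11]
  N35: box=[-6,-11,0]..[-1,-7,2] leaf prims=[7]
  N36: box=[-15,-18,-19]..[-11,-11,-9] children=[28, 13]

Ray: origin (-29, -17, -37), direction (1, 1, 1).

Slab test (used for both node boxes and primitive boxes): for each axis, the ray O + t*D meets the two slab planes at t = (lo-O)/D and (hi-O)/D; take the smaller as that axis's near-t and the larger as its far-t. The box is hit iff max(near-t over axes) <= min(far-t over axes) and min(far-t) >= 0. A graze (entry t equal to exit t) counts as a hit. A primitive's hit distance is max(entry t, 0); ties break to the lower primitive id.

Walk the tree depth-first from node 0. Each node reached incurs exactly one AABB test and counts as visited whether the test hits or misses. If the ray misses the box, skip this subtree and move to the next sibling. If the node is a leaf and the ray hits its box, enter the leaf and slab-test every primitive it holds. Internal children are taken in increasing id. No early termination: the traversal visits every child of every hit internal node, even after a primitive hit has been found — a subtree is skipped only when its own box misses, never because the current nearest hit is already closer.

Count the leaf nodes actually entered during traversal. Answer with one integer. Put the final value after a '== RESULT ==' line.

Traverse from the root:
N0 x:[12,52] y:[-1,38] z:[18,57] -> hit [18,38], descend [2, 8]
  N2 x:[30,52] y:[2,38] z:[20,57] -> hit [30,38], descend [11, 25]
    N11 x:[30,45] y:[3,33] z:[40,57] -> miss, prune
    N25 x:[32,52] y:[2,38] z:[20,39] -> hit [32,38], descend [10, 24]
      N10 x:[40,52] y:[2,18] z:[20,39] -> miss, prune
      N24 x:[32,39] y:[21,38] z:[33,38] -> hit [33,38], descend [19, 23]
        N19 x:[36,37] y:[21,25] z:[33,38] -> miss, prune
        N23 x:[32,39] y:[30,38] z:[33,38] -> hit [33,38], descend [6, 12]
          N6 x:[32,37] y:[30,34] z:[33,34] -> hit [33,34] leaf, test {P14@t=33}
          N12 x:[35,39] y:[35,38] z:[37,38] -> hit [37,38] leaf, test {P0@t=37}
  N8 x:[12,35] y:[-1,36] z:[18,56] -> hit [18,35], descend [30, 32]
    N30 x:[12,32] y:[0,36] z:[37,56] -> miss, prune
    N32 x:[12,35] y:[-1,33] z:[18,33] -> hit [18,33], descend [27, 36]
      N27 x:[12,35] y:[16,33] z:[27,33] -> hit [27,33], descend [22, 26]
        N22 x:[31,35] y:[30,33] z:[27,29] -> miss, prune
        N26 x:[12,13] y:[16,19] z:[32,33] -> miss, prune
      N36 x:[14,18] y:[-1,6] z:[18,28] -> miss, prune

17 AABB tests over nodes [0, 2, 11, 25, 10, 24, 19, 23, 6, 12, 8, 30, 32, 27, 22, 26, 36]; 2 leaves entered; closest P14.

== RESULT ==
2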